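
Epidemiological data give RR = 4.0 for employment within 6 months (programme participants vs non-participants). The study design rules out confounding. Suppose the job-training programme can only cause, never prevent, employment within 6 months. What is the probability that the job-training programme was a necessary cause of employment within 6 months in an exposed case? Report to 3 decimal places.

PN ≈ 0.750

Under exogeneity and monotonicity, PN = (RR − 1) / RR = 1 − 1/RR.
PN = (4.0 − 1) / 4.0 = 3 / 4.0 ≈ 0.7500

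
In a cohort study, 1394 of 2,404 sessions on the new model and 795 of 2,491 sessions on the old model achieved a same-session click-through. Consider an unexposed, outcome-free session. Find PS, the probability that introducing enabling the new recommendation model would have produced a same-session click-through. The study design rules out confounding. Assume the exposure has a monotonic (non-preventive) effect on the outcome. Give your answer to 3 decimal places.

p₁ = P(outcome | exposed) = 1394/2404 = 0.57987
p₀ = P(outcome | unexposed) = 795/2491 = 0.31915
Under exogeneity and monotonicity, PS = (p₁ − p₀) / (1 − p₀).
PS = (0.57987 − 0.31915) / (1 − 0.31915) = 0.26072 / 0.68085 ≈ 0.3829

PS ≈ 0.383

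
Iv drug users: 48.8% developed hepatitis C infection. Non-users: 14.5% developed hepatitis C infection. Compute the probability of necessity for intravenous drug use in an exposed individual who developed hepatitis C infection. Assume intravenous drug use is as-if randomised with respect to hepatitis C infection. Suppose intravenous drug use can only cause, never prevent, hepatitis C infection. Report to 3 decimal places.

PN ≈ 0.703

p₁ = 0.488, p₀ = 0.145.
Under exogeneity and monotonicity, PN = (p₁ − p₀) / p₁.
PN = (0.488 − 0.145) / 0.488 = 0.343 / 0.488 ≈ 0.7029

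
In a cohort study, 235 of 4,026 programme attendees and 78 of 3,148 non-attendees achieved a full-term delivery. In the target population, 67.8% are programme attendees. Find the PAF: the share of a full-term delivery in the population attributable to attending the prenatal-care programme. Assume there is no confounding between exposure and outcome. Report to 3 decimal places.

p₁ = P(outcome | exposed) = 235/4026 = 0.058371
p₀ = P(outcome | unexposed) = 78/3148 = 0.024778
Overall risk P(Y=1) = π·p₁ + (1−π)·p₀ = 0.678×0.058371 + 0.322×0.024778 = 0.047554.
Under exogeneity, PAF = [P(Y=1) − p₀] / P(Y=1).
PAF = (0.047554 − 0.024778) / 0.047554 ≈ 0.4790

PAF ≈ 0.479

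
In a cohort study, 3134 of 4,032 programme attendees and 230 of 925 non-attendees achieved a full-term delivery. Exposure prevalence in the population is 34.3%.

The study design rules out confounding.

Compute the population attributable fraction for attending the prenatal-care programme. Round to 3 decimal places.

PAF ≈ 0.422

p₁ = P(outcome | exposed) = 3134/4032 = 0.77728
p₀ = P(outcome | unexposed) = 230/925 = 0.24865
Overall risk P(Y=1) = π·p₁ + (1−π)·p₀ = 0.343×0.77728 + 0.657×0.24865 = 0.42997.
Under exogeneity, PAF = [P(Y=1) − p₀] / P(Y=1).
PAF = (0.42997 − 0.24865) / 0.42997 ≈ 0.4217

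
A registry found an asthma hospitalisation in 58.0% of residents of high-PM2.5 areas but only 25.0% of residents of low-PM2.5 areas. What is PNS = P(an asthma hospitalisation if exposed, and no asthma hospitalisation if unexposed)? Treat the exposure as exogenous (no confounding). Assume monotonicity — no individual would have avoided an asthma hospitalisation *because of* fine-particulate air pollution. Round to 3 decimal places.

PNS ≈ 0.330

p₁ = 0.58, p₀ = 0.25.
Under exogeneity and monotonicity, PNS = p₁ − p₀.
PNS = 0.58 − 0.25 = 0.33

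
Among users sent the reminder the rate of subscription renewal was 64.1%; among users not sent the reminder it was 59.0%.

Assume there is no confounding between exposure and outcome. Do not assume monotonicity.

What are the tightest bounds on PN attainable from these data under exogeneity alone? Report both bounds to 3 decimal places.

0.080 ≤ PN ≤ 0.640

p₁ = 0.641, p₀ = 0.59.
Under exogeneity alone the bounds on PN are max{0,(p₁−p₀)/p₁} ≤ PN ≤ min{1,(1−p₀)/p₁}.
  lower = (p₁ − p₀)/p₁ = 0.051 / 0.641 ≈ 0.0796
  upper = min{1, (1 − p₀)/p₁} = 0.41 / 0.641 ≈ 0.6396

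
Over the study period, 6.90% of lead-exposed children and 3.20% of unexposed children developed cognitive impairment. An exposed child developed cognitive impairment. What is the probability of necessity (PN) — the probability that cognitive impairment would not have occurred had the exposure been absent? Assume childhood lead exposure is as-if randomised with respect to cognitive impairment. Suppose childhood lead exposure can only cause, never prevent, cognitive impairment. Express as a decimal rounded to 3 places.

PN ≈ 0.536

p₁ = 0.069, p₀ = 0.032.
Under exogeneity and monotonicity, PN = (p₁ − p₀) / p₁.
PN = (0.069 − 0.032) / 0.069 = 0.037 / 0.069 ≈ 0.5362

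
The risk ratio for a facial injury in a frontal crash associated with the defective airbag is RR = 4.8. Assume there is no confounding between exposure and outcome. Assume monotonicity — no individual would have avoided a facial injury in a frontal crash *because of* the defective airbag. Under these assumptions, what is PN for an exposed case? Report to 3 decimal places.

PN ≈ 0.792

Under exogeneity and monotonicity, PN = (RR − 1) / RR = 1 − 1/RR.
PN = (4.8 − 1) / 4.8 = 3.8 / 4.8 ≈ 0.7917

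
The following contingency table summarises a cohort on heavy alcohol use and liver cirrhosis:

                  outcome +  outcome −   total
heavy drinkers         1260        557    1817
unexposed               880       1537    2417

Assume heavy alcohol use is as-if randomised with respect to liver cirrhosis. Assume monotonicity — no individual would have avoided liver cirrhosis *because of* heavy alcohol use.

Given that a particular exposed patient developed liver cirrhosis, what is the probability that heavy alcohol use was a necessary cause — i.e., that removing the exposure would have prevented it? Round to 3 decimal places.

PN ≈ 0.475

p₁ = P(outcome | exposed) = 1260/1817 = 0.69345
p₀ = P(outcome | unexposed) = 880/2417 = 0.36409
Under exogeneity and monotonicity, PN = (p₁ − p₀)/p₁.
PN = (0.69345 − 0.36409) / 0.69345 ≈ 0.4750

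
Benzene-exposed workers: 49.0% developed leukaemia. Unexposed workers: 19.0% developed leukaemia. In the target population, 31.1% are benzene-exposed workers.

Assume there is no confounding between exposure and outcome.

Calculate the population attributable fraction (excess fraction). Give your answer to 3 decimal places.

PAF ≈ 0.329

p₁ = 0.49, p₀ = 0.19.
Overall risk P(Y=1) = π·p₁ + (1−π)·p₀ = 0.311×0.49 + 0.689×0.19 = 0.2833.
Under exogeneity, PAF = [P(Y=1) − p₀] / P(Y=1).
PAF = (0.2833 − 0.19) / 0.2833 ≈ 0.3293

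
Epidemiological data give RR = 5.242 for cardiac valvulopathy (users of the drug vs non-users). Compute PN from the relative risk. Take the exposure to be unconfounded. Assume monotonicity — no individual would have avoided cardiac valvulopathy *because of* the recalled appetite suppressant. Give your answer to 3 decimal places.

Under exogeneity and monotonicity, PN = (RR − 1) / RR = 1 − 1/RR.
PN = (5.242 − 1) / 5.242 = 4.242 / 5.242 ≈ 0.8092

PN ≈ 0.809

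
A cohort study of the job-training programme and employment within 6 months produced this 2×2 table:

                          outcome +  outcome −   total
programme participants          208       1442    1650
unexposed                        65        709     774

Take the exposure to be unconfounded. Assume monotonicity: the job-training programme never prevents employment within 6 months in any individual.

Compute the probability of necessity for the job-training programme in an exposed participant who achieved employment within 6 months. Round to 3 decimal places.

p₁ = P(outcome | exposed) = 208/1650 = 0.12606
p₀ = P(outcome | unexposed) = 65/774 = 0.083979
Under exogeneity and monotonicity, PN = (p₁ − p₀) / p₁.
PN = (0.12606 − 0.083979) / 0.12606 = 0.042081 / 0.12606 ≈ 0.3338

PN ≈ 0.334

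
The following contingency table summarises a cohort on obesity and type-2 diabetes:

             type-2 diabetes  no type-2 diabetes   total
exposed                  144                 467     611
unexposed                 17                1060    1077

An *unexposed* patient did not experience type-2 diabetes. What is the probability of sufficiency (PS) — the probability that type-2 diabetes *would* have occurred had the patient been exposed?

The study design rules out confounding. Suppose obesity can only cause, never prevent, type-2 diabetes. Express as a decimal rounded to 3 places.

p₁ = P(outcome | exposed) = 144/611 = 0.23568
p₀ = P(outcome | unexposed) = 17/1077 = 0.015785
Under exogeneity and monotonicity, PS = (p₁ − p₀) / (1 − p₀).
PS = (0.23568 − 0.015785) / (1 − 0.015785) = 0.21989 / 0.98422 ≈ 0.2234

PS ≈ 0.223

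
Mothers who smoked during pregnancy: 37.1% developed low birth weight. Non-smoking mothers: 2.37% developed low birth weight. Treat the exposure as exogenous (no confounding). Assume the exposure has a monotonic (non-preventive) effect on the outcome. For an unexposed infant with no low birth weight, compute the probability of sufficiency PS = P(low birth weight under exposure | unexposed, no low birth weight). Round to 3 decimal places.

p₁ = 0.371, p₀ = 0.0237.
Under exogeneity and monotonicity, PS = (p₁ − p₀) / (1 − p₀).
PS = (0.371 − 0.0237) / (1 − 0.0237) = 0.3473 / 0.9763 ≈ 0.3557

PS ≈ 0.356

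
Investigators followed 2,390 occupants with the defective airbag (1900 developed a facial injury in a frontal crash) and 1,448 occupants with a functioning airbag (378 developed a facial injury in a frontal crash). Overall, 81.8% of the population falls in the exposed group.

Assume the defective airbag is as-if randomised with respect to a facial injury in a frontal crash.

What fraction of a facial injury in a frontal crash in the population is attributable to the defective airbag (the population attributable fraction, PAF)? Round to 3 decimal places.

p₁ = P(outcome | exposed) = 1900/2390 = 0.79498
p₀ = P(outcome | unexposed) = 378/1448 = 0.26105
Overall risk P(Y=1) = π·p₁ + (1−π)·p₀ = 0.818×0.79498 + 0.182×0.26105 = 0.6978.
Under exogeneity, PAF = [P(Y=1) − p₀] / P(Y=1).
PAF = (0.6978 − 0.26105) / 0.6978 ≈ 0.6259

PAF ≈ 0.626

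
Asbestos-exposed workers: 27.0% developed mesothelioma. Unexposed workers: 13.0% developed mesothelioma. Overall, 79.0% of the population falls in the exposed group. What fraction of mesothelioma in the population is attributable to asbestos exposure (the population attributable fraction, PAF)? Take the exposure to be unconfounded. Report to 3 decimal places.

PAF ≈ 0.460

p₁ = 0.27, p₀ = 0.13.
Overall risk P(Y=1) = π·p₁ + (1−π)·p₀ = 0.79×0.27 + 0.21×0.13 = 0.2406.
Under exogeneity, PAF = [P(Y=1) − p₀] / P(Y=1).
PAF = (0.2406 − 0.13) / 0.2406 ≈ 0.4597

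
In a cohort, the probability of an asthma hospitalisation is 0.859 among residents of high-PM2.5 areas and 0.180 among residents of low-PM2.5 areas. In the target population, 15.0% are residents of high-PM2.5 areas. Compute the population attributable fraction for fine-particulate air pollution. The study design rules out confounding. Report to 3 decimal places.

Let p₁ = 0.859, p₀ = 0.18.
Overall risk P(Y=1) = π·p₁ + (1−π)·p₀ = 0.15×0.859 + 0.85×0.18 = 0.28185.
Under exogeneity, PAF = [P(Y=1) − p₀] / P(Y=1).
PAF = (0.28185 − 0.18) / 0.28185 ≈ 0.3614

PAF ≈ 0.361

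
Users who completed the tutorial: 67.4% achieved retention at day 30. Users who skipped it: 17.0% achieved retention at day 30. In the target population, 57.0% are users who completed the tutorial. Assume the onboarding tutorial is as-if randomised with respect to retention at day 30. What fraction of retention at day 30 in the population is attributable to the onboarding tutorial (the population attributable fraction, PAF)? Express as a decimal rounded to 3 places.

p₁ = 0.674, p₀ = 0.17.
Overall risk P(Y=1) = π·p₁ + (1−π)·p₀ = 0.57×0.674 + 0.43×0.17 = 0.45728.
Under exogeneity, PAF = [P(Y=1) − p₀] / P(Y=1).
PAF = (0.45728 − 0.17) / 0.45728 ≈ 0.6282

PAF ≈ 0.628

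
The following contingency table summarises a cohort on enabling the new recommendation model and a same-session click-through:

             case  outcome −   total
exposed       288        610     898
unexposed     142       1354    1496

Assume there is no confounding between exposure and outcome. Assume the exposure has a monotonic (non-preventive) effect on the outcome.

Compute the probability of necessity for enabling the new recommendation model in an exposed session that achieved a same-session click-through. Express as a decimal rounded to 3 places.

p₁ = P(outcome | exposed) = 288/898 = 0.32071
p₀ = P(outcome | unexposed) = 142/1496 = 0.09492
Under exogeneity and monotonicity, PN = (p₁ − p₀)/p₁.
PN = (0.32071 − 0.09492) / 0.32071 ≈ 0.7040

PN ≈ 0.704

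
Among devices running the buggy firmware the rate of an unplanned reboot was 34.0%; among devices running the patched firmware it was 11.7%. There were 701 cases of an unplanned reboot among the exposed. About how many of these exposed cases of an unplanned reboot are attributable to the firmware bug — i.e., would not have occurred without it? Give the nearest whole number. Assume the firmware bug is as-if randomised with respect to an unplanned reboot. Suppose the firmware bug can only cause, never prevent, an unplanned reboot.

about 460 cases

p₁ = 0.34, p₀ = 0.117.
PN = (p₁ − p₀)/p₁ = (0.34 − 0.117) / 0.34 ≈ 0.65588.
Attributable cases ≈ PN × (exposed cases) = 0.65588 × 701 ≈ 459.77.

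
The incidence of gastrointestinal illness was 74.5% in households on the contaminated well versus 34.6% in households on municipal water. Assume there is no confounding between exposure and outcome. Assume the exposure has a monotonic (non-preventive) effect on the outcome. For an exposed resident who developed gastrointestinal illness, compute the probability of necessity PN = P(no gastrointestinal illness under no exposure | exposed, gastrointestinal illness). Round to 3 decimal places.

p₁ = 0.745, p₀ = 0.346.
Under exogeneity and monotonicity, PN = (p₁ − p₀) / p₁.
PN = (0.745 − 0.346) / 0.745 = 0.399 / 0.745 ≈ 0.5356

PN ≈ 0.536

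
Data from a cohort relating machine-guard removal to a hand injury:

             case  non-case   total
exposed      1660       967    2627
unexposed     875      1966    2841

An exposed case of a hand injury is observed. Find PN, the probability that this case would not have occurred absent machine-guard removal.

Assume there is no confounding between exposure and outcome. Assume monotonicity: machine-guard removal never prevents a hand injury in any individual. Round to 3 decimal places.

p₁ = P(outcome | exposed) = 1660/2627 = 0.6319
p₀ = P(outcome | unexposed) = 875/2841 = 0.30799
Under exogeneity and monotonicity, PN = (p₁ − p₀) / p₁.
PN = (0.6319 − 0.30799) / 0.6319 = 0.32391 / 0.6319 ≈ 0.5126

PN ≈ 0.513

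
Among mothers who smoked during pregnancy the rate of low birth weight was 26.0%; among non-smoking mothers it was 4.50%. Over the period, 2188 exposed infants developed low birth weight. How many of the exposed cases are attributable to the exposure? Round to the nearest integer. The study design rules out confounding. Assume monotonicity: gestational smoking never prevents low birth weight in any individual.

p₁ = 0.26, p₀ = 0.045.
PN = (p₁ − p₀)/p₁ = (0.26 − 0.045) / 0.26 ≈ 0.82692.
Attributable cases ≈ PN × (exposed cases) = 0.82692 × 2188 ≈ 1809.31.

about 1809 cases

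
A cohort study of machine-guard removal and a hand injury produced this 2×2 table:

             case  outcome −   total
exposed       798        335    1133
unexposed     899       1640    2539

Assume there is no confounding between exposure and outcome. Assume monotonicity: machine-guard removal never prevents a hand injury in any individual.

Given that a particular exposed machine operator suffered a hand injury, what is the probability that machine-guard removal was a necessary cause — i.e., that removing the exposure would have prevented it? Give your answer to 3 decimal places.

p₁ = P(outcome | exposed) = 798/1133 = 0.70432
p₀ = P(outcome | unexposed) = 899/2539 = 0.35408
Under exogeneity and monotonicity, PN = (p₁ − p₀) / p₁.
PN = (0.70432 − 0.35408) / 0.70432 = 0.35025 / 0.70432 ≈ 0.4973

PN ≈ 0.497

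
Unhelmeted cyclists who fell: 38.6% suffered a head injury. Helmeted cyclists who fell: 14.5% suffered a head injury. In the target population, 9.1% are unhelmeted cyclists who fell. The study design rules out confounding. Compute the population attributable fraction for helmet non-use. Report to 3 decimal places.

PAF ≈ 0.131

p₁ = 0.386, p₀ = 0.145.
Overall risk P(Y=1) = π·p₁ + (1−π)·p₀ = 0.091×0.386 + 0.909×0.145 = 0.16693.
Under exogeneity, PAF = [P(Y=1) − p₀] / P(Y=1).
PAF = (0.16693 − 0.145) / 0.16693 ≈ 0.1314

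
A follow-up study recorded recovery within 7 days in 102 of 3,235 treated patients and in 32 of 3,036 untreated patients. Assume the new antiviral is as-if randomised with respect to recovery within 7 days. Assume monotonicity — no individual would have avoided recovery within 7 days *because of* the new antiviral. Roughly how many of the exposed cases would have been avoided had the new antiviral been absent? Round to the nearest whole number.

p₁ = P(outcome | exposed) = 102/3235 = 0.03153
p₀ = P(outcome | unexposed) = 32/3036 = 0.01054
PN = (p₁ − p₀)/p₁ = (0.03153 − 0.01054) / 0.03153 ≈ 0.66571.
Attributable cases ≈ PN × (exposed cases) = 0.66571 × 102 ≈ 67.90.

about 68 cases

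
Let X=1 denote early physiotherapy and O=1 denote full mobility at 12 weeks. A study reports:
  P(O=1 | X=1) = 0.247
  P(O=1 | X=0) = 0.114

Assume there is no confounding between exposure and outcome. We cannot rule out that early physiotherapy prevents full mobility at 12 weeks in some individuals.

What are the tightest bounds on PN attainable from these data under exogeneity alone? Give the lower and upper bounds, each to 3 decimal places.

Let p₁ = 0.247, p₀ = 0.114.
Under exogeneity alone the bounds on PN are max{0,(p₁−p₀)/p₁} ≤ PN ≤ min{1,(1−p₀)/p₁}.
  lower = (p₁ − p₀)/p₁ = 0.133 / 0.247 ≈ 0.5385
  upper = min{1, (1 − p₀)/p₁} = 0.886 / 0.247 ≈ 3.5870 → capped at 1

0.538 ≤ PN ≤ 1.000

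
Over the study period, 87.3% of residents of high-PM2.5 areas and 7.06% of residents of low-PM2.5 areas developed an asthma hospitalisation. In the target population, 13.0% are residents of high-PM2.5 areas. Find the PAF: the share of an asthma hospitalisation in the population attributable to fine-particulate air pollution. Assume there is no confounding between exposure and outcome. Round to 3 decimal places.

p₁ = 0.873, p₀ = 0.0706.
Overall risk P(Y=1) = π·p₁ + (1−π)·p₀ = 0.13×0.873 + 0.87×0.0706 = 0.17491.
Under exogeneity, PAF = [P(Y=1) − p₀] / P(Y=1).
PAF = (0.17491 − 0.0706) / 0.17491 ≈ 0.5964

PAF ≈ 0.596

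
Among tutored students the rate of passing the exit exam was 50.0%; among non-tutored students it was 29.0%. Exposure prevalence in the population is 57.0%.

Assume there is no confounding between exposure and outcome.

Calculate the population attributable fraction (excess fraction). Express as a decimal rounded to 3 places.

PAF ≈ 0.292

p₁ = 0.5, p₀ = 0.29.
Overall risk P(Y=1) = π·p₁ + (1−π)·p₀ = 0.57×0.5 + 0.43×0.29 = 0.4097.
Under exogeneity, PAF = [P(Y=1) − p₀] / P(Y=1).
PAF = (0.4097 − 0.29) / 0.4097 ≈ 0.2922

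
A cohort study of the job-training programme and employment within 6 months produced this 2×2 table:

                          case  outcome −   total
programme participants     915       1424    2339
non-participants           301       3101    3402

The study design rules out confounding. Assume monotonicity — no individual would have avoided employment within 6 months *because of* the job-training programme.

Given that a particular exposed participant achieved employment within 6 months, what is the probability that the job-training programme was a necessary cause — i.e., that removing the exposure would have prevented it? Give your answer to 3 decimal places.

PN ≈ 0.774

p₁ = P(outcome | exposed) = 915/2339 = 0.39119
p₀ = P(outcome | unexposed) = 301/3402 = 0.088477
Under exogeneity and monotonicity, PN = (p₁ − p₀) / p₁.
PN = (0.39119 − 0.088477) / 0.39119 = 0.30272 / 0.39119 ≈ 0.7738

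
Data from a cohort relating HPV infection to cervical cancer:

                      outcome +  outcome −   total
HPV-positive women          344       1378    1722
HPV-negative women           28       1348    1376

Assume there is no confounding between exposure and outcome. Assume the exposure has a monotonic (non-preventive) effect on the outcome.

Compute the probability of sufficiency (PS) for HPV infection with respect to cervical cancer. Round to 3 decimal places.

p₁ = P(outcome | exposed) = 344/1722 = 0.19977
p₀ = P(outcome | unexposed) = 28/1376 = 0.020349
Under exogeneity and monotonicity, PS = (p₁ − p₀)/(1 − p₀).
PS = (0.19977 − 0.020349) / 0.97965 ≈ 0.1831

PS ≈ 0.183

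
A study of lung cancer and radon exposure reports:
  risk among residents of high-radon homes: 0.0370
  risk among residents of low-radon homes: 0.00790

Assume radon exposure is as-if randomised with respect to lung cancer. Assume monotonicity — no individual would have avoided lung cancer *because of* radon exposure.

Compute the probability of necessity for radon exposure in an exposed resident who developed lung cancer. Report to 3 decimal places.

PN ≈ 0.786

Let p₁ = 0.037, p₀ = 0.0079.
Under exogeneity and monotonicity, PN = (p₁ − p₀) / p₁.
PN = (0.037 − 0.0079) / 0.037 = 0.0291 / 0.037 ≈ 0.7865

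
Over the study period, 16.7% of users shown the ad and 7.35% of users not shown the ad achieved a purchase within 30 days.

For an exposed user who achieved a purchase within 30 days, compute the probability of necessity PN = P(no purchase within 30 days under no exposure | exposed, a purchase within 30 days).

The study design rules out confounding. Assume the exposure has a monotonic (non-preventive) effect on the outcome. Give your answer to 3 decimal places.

PN ≈ 0.560

p₁ = 0.167, p₀ = 0.0735.
Under exogeneity and monotonicity, PN = (p₁ − p₀) / p₁.
PN = (0.167 − 0.0735) / 0.167 = 0.0935 / 0.167 ≈ 0.5599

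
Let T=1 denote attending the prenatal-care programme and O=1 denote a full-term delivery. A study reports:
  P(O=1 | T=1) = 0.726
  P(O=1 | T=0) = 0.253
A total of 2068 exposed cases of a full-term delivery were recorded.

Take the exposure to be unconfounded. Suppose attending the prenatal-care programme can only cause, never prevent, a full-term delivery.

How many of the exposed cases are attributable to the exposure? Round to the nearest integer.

Let p₁ = 0.726, p₀ = 0.253.
PN = (p₁ − p₀)/p₁ = (0.726 − 0.253) / 0.726 ≈ 0.65152.
Attributable cases ≈ PN × (exposed cases) = 0.65152 × 2068 ≈ 1347.33.

about 1347 cases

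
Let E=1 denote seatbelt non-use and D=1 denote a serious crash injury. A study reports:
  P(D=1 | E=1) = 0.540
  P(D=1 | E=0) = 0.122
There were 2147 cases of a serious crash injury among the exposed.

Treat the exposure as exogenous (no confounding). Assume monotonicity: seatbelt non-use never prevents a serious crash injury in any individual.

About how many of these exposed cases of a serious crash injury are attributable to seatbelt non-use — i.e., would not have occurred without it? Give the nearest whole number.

about 1662 cases

Let p₁ = 0.54, p₀ = 0.122.
PN = (p₁ − p₀)/p₁ = (0.54 − 0.122) / 0.54 ≈ 0.77407.
Attributable cases ≈ PN × (exposed cases) = 0.77407 × 2147 ≈ 1661.94.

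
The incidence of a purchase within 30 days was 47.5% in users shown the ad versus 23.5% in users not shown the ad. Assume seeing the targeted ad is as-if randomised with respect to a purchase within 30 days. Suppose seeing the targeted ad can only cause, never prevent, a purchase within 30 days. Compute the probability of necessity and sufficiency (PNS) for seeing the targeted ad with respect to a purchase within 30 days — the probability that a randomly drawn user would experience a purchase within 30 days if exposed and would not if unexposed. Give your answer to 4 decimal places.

PNS ≈ 0.2400

p₁ = 0.475, p₀ = 0.235.
Under exogeneity and monotonicity, PNS = p₁ − p₀.
PNS = 0.475 − 0.235 = 0.24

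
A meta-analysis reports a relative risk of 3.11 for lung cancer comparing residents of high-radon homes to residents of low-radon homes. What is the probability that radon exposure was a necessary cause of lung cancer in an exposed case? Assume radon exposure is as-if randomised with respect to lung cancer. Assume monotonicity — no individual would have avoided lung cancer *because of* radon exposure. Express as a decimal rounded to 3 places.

Under exogeneity and monotonicity, PN = (RR − 1) / RR = 1 − 1/RR.
PN = (3.11 − 1) / 3.11 = 2.11 / 3.11 ≈ 0.6785

PN ≈ 0.678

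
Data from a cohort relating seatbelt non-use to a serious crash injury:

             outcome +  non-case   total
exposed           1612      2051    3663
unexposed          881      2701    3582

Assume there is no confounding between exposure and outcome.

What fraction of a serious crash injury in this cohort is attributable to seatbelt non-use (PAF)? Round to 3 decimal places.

PAF ≈ 0.285

p₁ = P(outcome | exposed) = 1612/3663 = 0.44008
p₀ = P(outcome | unexposed) = 881/3582 = 0.24595
Exposure prevalence π = 3663/7245 = 0.50559; overall risk P(Y=1) = 0.3441.
Under exogeneity, PAF = [P(Y=1) − p₀]/P(Y=1).
PAF = (0.3441 − 0.24595) / 0.3441 ≈ 0.2852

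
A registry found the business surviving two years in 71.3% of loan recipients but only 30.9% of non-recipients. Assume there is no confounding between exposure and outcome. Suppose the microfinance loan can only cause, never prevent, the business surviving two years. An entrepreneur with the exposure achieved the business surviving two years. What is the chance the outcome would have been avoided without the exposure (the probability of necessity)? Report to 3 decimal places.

PN ≈ 0.567

p₁ = 0.713, p₀ = 0.309.
Under exogeneity and monotonicity, PN = (p₁ − p₀) / p₁.
PN = (0.713 − 0.309) / 0.713 = 0.404 / 0.713 ≈ 0.5666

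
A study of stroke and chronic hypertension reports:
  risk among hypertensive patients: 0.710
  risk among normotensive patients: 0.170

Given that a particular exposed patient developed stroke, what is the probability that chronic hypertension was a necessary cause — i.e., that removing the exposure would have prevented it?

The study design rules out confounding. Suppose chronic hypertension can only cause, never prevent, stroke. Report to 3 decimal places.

Let p₁ = 0.71, p₀ = 0.17.
Under exogeneity and monotonicity, PN = (p₁ − p₀) / p₁.
PN = (0.71 − 0.17) / 0.71 = 0.54 / 0.71 ≈ 0.7606

PN ≈ 0.761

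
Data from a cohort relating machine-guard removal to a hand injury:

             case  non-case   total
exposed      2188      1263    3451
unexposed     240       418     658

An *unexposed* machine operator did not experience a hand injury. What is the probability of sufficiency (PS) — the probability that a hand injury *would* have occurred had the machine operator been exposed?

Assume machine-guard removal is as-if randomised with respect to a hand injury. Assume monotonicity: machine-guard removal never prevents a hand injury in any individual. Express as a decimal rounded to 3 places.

p₁ = P(outcome | exposed) = 2188/3451 = 0.63402
p₀ = P(outcome | unexposed) = 240/658 = 0.36474
Under exogeneity and monotonicity, PS = (p₁ − p₀) / (1 − p₀).
PS = (0.63402 − 0.36474) / (1 − 0.36474) = 0.26928 / 0.63526 ≈ 0.4239

PS ≈ 0.424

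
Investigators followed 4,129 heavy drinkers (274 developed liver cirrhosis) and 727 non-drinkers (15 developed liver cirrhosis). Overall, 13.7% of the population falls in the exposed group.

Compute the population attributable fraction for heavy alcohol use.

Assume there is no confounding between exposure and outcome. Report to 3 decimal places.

p₁ = P(outcome | exposed) = 274/4129 = 0.06636
p₀ = P(outcome | unexposed) = 15/727 = 0.020633
Overall risk P(Y=1) = π·p₁ + (1−π)·p₀ = 0.137×0.06636 + 0.863×0.020633 = 0.026897.
Under exogeneity, PAF = [P(Y=1) − p₀] / P(Y=1).
PAF = (0.026897 − 0.020633) / 0.026897 ≈ 0.2329

PAF ≈ 0.233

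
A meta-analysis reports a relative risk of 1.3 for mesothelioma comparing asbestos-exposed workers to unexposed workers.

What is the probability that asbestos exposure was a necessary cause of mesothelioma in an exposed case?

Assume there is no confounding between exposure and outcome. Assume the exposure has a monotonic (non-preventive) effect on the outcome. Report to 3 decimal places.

PN ≈ 0.231

Under exogeneity and monotonicity, PN = (RR − 1) / RR = 1 − 1/RR.
PN = (1.3 − 1) / 1.3 = 0.3 / 1.3 ≈ 0.2308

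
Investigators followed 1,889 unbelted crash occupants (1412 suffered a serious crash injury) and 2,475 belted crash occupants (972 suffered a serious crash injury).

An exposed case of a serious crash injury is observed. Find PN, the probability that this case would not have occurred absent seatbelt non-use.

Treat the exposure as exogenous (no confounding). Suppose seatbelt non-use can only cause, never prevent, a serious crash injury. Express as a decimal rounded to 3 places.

PN ≈ 0.475

p₁ = P(outcome | exposed) = 1412/1889 = 0.74749
p₀ = P(outcome | unexposed) = 972/2475 = 0.39273
Under exogeneity and monotonicity, PN = (p₁ − p₀) / p₁.
PN = (0.74749 − 0.39273) / 0.74749 = 0.35476 / 0.74749 ≈ 0.4746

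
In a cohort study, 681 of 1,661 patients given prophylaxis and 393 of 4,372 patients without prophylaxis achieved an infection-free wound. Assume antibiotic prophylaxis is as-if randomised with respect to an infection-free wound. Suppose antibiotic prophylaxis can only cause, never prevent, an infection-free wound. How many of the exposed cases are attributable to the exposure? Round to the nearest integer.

about 532 cases

p₁ = P(outcome | exposed) = 681/1661 = 0.40999
p₀ = P(outcome | unexposed) = 393/4372 = 0.08989
PN = (p₁ − p₀)/p₁ = (0.40999 − 0.08989) / 0.40999 ≈ 0.78075.
Attributable cases ≈ PN × (exposed cases) = 0.78075 × 681 ≈ 531.69.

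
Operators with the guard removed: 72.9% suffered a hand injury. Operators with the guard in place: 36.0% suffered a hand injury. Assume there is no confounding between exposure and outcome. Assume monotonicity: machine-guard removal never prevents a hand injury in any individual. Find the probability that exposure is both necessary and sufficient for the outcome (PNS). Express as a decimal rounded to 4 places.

PNS ≈ 0.3690

p₁ = 0.729, p₀ = 0.36.
Under exogeneity and monotonicity, PNS = p₁ − p₀.
PNS = 0.729 − 0.36 = 0.369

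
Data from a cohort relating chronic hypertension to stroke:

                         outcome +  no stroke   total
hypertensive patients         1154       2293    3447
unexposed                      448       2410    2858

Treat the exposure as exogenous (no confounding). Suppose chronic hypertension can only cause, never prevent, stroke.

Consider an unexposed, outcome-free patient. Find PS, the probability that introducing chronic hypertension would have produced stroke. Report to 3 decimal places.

p₁ = P(outcome | exposed) = 1154/3447 = 0.33478
p₀ = P(outcome | unexposed) = 448/2858 = 0.15675
Under exogeneity and monotonicity, PS = (p₁ − p₀)/(1 − p₀).
PS = (0.33478 − 0.15675) / 0.84325 ≈ 0.2111

PS ≈ 0.211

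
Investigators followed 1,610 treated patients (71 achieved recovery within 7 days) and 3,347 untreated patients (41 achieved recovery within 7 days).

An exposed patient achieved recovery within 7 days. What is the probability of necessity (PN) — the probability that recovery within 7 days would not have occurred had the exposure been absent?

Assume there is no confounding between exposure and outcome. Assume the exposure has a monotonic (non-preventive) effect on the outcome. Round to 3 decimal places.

p₁ = P(outcome | exposed) = 71/1610 = 0.044099
p₀ = P(outcome | unexposed) = 41/3347 = 0.01225
Under exogeneity and monotonicity, PN = (p₁ − p₀) / p₁.
PN = (0.044099 − 0.01225) / 0.044099 = 0.03185 / 0.044099 ≈ 0.7222

PN ≈ 0.722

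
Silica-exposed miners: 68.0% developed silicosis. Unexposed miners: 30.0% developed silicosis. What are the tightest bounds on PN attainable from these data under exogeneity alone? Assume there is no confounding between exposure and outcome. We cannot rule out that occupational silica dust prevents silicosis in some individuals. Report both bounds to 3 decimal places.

0.559 ≤ PN ≤ 1.000

p₁ = 0.68, p₀ = 0.3.
Under exogeneity alone the bounds on PN are max{0,(p₁−p₀)/p₁} ≤ PN ≤ min{1,(1−p₀)/p₁}.
  lower = (p₁ − p₀)/p₁ = 0.38 / 0.68 ≈ 0.5588
  upper = min{1, (1 − p₀)/p₁} = 0.7 / 0.68 ≈ 1.0294 → capped at 1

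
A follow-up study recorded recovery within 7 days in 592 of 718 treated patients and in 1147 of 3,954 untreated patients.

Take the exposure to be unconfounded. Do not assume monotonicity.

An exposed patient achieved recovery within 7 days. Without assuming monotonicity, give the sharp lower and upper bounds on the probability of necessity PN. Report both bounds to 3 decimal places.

0.648 ≤ PN ≤ 0.861

p₁ = P(outcome | exposed) = 592/718 = 0.82451
p₀ = P(outcome | unexposed) = 1147/3954 = 0.29009
Under exogeneity alone the bounds on PN are max{0,(p₁−p₀)/p₁} ≤ PN ≤ min{1,(1−p₀)/p₁}.
  lower = (p₁ − p₀)/p₁ = 0.53443 / 0.82451 ≈ 0.6482
  upper = min{1, (1 − p₀)/p₁} = 0.70991 / 0.82451 ≈ 0.8610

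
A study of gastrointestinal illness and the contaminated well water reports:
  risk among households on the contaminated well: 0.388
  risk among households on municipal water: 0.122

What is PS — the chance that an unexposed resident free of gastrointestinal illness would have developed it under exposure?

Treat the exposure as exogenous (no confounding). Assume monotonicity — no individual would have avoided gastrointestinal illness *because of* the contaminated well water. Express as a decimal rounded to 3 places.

PS ≈ 0.303

Let p₁ = 0.388, p₀ = 0.122.
Under exogeneity and monotonicity, PS = (p₁ − p₀) / (1 − p₀).
PS = (0.388 − 0.122) / (1 − 0.122) = 0.266 / 0.878 ≈ 0.3030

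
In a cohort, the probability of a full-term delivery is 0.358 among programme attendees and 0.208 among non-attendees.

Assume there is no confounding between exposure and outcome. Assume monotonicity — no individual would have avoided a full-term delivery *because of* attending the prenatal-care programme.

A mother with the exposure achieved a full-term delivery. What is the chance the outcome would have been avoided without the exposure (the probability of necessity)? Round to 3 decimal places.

Let p₁ = 0.358, p₀ = 0.208.
Under exogeneity and monotonicity, PN = (p₁ − p₀) / p₁.
PN = (0.358 − 0.208) / 0.358 = 0.15 / 0.358 ≈ 0.4190

PN ≈ 0.419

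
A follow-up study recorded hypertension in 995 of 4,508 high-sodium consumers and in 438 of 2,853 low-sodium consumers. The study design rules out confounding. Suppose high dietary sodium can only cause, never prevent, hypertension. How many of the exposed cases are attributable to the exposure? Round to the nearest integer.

about 303 cases

p₁ = P(outcome | exposed) = 995/4508 = 0.22072
p₀ = P(outcome | unexposed) = 438/2853 = 0.15352
PN = (p₁ − p₀)/p₁ = (0.22072 − 0.15352) / 0.22072 ≈ 0.30444.
Attributable cases ≈ PN × (exposed cases) = 0.30444 × 995 ≈ 302.92.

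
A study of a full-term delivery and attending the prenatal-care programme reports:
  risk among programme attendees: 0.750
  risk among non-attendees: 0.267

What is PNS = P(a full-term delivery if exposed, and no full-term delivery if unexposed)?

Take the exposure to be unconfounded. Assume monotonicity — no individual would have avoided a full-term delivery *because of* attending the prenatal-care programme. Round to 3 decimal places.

PNS ≈ 0.483

Let p₁ = 0.75, p₀ = 0.267.
Under exogeneity and monotonicity, PNS = p₁ − p₀.
PNS = 0.75 − 0.267 = 0.483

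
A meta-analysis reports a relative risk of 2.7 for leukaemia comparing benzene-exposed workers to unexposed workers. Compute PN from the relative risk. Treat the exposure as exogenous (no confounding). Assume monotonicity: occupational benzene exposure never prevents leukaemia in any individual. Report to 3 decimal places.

Under exogeneity and monotonicity, PN = (RR − 1) / RR = 1 − 1/RR.
PN = (2.7 − 1) / 2.7 = 1.7 / 2.7 ≈ 0.6296

PN ≈ 0.630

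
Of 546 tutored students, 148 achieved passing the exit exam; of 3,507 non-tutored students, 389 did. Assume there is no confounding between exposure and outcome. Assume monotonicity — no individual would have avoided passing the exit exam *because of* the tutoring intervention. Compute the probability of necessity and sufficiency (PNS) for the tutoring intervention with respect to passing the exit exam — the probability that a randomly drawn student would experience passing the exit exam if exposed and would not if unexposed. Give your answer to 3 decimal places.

PNS ≈ 0.160

p₁ = P(outcome | exposed) = 148/546 = 0.27106
p₀ = P(outcome | unexposed) = 389/3507 = 0.11092
Under exogeneity and monotonicity, PNS = p₁ − p₀.
PNS = 0.27106 − 0.11092 = 0.16014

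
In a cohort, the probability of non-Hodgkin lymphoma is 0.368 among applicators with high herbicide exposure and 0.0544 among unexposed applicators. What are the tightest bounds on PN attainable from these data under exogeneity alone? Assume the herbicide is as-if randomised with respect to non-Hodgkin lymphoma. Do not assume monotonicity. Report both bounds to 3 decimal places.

Let p₁ = 0.368, p₀ = 0.0544.
Under exogeneity alone the bounds on PN are max{0,(p₁−p₀)/p₁} ≤ PN ≤ min{1,(1−p₀)/p₁}.
  lower = (p₁ − p₀)/p₁ = 0.3136 / 0.368 ≈ 0.8522
  upper = min{1, (1 − p₀)/p₁} = 0.9456 / 0.368 ≈ 2.5696 → capped at 1

0.852 ≤ PN ≤ 1.000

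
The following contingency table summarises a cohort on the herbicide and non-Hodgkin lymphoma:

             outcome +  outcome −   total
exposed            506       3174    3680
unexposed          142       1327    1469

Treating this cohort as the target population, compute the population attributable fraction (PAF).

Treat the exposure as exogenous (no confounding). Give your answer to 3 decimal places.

p₁ = P(outcome | exposed) = 506/3680 = 0.1375
p₀ = P(outcome | unexposed) = 142/1469 = 0.096664
Exposure prevalence π = 3680/5149 = 0.7147; overall risk P(Y=1) = 0.12585.
Under exogeneity, PAF = [P(Y=1) − p₀]/P(Y=1).
PAF = (0.12585 − 0.096664) / 0.12585 ≈ 0.2319

PAF ≈ 0.232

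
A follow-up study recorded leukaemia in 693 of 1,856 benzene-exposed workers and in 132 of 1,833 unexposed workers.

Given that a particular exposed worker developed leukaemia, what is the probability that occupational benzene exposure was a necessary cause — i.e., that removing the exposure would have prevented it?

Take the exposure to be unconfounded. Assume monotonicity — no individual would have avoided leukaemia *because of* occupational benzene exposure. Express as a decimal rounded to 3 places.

p₁ = P(outcome | exposed) = 693/1856 = 0.37338
p₀ = P(outcome | unexposed) = 132/1833 = 0.072013
Under exogeneity and monotonicity, PN = (p₁ − p₀) / p₁.
PN = (0.37338 − 0.072013) / 0.37338 = 0.30137 / 0.37338 ≈ 0.8071

PN ≈ 0.807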